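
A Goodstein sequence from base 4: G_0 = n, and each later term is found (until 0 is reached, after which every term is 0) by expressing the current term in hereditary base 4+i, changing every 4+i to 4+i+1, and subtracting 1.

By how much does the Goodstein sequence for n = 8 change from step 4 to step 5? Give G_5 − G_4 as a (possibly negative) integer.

0

[0] 8 ≡ 2·4 (base 4). Lift 5: 10. −1: 9.
[1] 9 ≡ 5 + 4 (base 5). Lift 6: 10. −1: 9.
[2] 9 ≡ 6 + 3 (base 6). Lift 7: 10. −1: 9.
[3] 9 ≡ 7 + 2 (base 7). Lift 8: 10. −1: 9.
[4] 9 ≡ 8 + 1 (base 8). Lift 9: 10. −1: 9.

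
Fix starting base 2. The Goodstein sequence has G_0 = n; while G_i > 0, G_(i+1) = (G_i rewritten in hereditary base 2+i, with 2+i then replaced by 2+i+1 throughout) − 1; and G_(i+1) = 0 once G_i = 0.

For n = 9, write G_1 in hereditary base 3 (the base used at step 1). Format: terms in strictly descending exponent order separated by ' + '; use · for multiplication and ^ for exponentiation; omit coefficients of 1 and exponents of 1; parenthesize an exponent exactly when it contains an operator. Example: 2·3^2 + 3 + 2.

[0] 9 ≡ 2^(2 + 1) + 1 (base 2). Lift 3: 82. −1: 81.
[1] 81 ≡ 3^(3 + 1) (base 3). Lift 4: 1024. −1: 1023.

3^(3 + 1)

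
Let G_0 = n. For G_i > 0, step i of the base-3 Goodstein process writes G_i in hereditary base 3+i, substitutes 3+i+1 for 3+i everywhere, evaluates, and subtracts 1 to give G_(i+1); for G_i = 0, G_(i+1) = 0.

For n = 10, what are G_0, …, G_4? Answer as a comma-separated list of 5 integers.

10, 16, 24, 27, 30

10 —HB3→ 3^2 + 1 —bump→ 4^2 + 1 = 17 —(−1)→ 16
16 —HB4→ 4^2 —bump→ 5^2 = 25 —(−1)→ 24
24 —HB5→ 4·5 + 4 —bump→ 4·6 + 4 = 28 —(−1)→ 27
27 —HB6→ 4·6 + 3 —bump→ 4·7 + 3 = 31 —(−1)→ 30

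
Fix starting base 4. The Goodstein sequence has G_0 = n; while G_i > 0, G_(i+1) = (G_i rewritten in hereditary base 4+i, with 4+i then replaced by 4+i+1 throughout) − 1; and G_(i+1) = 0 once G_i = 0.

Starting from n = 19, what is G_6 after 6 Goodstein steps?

75

step 0: 19 = 4^2 + 3; sub 5 for 4: 5^2 + 3; = 28; G_1 = 28−1 = 27
step 1: 27 = 5^2 + 2; sub 6 for 5: 6^2 + 2; = 38; G_2 = 38−1 = 37
step 2: 37 = 6^2 + 1; sub 7 for 6: 7^2 + 1; = 50; G_3 = 50−1 = 49
step 3: 49 = 7^2; sub 8 for 7: 8^2; = 64; G_4 = 64−1 = 63
step 4: 63 = 7·8 + 7; sub 9 for 8: 7·9 + 7; = 70; G_5 = 70−1 = 69
step 5: 69 = 7·9 + 6; sub 10 for 9: 7·10 + 6; = 76; G_6 = 76−1 = 75
step 6: 75 = 7·10 + 5; sub 11 for 10: 7·11 + 5; = 82; G_7 = 82−1 = 81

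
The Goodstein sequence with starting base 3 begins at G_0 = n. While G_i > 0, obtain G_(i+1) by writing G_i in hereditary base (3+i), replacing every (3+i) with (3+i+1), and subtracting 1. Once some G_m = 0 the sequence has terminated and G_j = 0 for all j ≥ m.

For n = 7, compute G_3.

7 —HB3→ 2·3 + 1 —bump→ 2·4 + 1 = 9 —(−1)→ 8
8 —HB4→ 2·4 —bump→ 2·5 = 10 —(−1)→ 9
9 —HB5→ 5 + 4 —bump→ 6 + 4 = 10 —(−1)→ 9
9 —HB6→ 6 + 3 —bump→ 7 + 3 = 10 —(−1)→ 9

9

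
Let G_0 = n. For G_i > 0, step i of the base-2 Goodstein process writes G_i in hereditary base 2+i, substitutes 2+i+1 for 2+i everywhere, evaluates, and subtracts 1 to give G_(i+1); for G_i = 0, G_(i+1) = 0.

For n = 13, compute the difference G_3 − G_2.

14813

G_0 = 13. HB_2(13) = 2^(2 + 1) + 2^2 + 1. Bump = 109. G_1 = 108.
G_1 = 108. HB_3(108) = 3^(3 + 1) + 3^3. Bump = 1280. G_2 = 1279.
G_2 = 1279. HB_4(1279) = 4^(4 + 1) + 3·4^3 + 3·4^2 + 3·4 + 3. Bump = 16093. G_3 = 16092.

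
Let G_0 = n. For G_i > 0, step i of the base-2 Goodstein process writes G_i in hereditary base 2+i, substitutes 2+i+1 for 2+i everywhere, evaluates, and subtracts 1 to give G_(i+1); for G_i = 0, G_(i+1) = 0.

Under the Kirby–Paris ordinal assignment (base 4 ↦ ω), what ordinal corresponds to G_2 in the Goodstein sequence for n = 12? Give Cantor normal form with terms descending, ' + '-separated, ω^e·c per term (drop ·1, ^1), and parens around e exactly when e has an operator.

[0] 12 ≡ 2^(2 + 1) + 2^2 (base 2). Lift 3: 108. −1: 107.
[1] 107 ≡ 3^(3 + 1) + 2·3^2 + 2·3 + 2 (base 3). Lift 4: 1066. −1: 1065.
[2] 1065 ≡ 4^(4 + 1) + 2·4^2 + 2·4 + 1 (base 4). Lift 5: 15686. −1: 15685.

ω^(ω + 1) + ω^2·2 + ω·2 + 1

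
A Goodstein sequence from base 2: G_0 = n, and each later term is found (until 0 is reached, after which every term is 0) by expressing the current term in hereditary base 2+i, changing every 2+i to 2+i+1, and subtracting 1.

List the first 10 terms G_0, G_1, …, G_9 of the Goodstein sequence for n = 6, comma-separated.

6, 29, 257, 3125, 46655, 98039, 187243, 332147, 555551, 885775

step 0: 6 = 2^2 + 2; sub 3 for 2: 3^3 + 3; = 30; G_1 = 30−1 = 29
step 1: 29 = 3^3 + 2; sub 4 for 3: 4^4 + 2; = 258; G_2 = 258−1 = 257
step 2: 257 = 4^4 + 1; sub 5 for 4: 5^5 + 1; = 3126; G_3 = 3126−1 = 3125
step 3: 3125 = 5^5; sub 6 for 5: 6^6; = 46656; G_4 = 46656−1 = 46655
step 4: 46655 = 5·6^5 + 5·6^4 + 5·6^3 + 5·6^2 + 5·6 + 5; sub 7 for 6: 5·7^5 + 5·7^4 + 5·7^3 + 5·7^2 + 5·7 + 5; = 98040; G_5 = 98040−1 = 98039
step 5: 98039 = 5·7^5 + 5·7^4 + 5·7^3 + 5·7^2 + 5·7 + 4; sub 8 for 7: 5·8^5 + 5·8^4 + 5·8^3 + 5·8^2 + 5·8 + 4; = 187244; G_6 = 187244−1 = 187243
step 6: 187243 = 5·8^5 + 5·8^4 + 5·8^3 + 5·8^2 + 5·8 + 3; sub 9 for 8: 5·9^5 + 5·9^4 + 5·9^3 + 5·9^2 + 5·9 + 3; = 332148; G_7 = 332148−1 = 332147
step 7: 332147 = 5·9^5 + 5·9^4 + 5·9^3 + 5·9^2 + 5·9 + 2; sub 10 for 9: 5·10^5 + 5·10^4 + 5·10^3 + 5·10^2 + 5·10 + 2; = 555552; G_8 = 555552−1 = 555551
step 8: 555551 = 5·10^5 + 5·10^4 + 5·10^3 + 5·10^2 + 5·10 + 1; sub 11 for 10: 5·11^5 + 5·11^4 + 5·11^3 + 5·11^2 + 5·11 + 1; = 885776; G_9 = 885776−1 = 885775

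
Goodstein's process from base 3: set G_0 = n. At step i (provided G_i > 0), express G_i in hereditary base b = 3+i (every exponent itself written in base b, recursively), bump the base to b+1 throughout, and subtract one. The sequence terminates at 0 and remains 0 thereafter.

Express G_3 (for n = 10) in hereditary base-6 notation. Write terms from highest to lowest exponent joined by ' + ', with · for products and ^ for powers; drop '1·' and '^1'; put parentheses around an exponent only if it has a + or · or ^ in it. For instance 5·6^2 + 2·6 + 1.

4·6 + 3

10 —HB3→ 3^2 + 1 —bump→ 4^2 + 1 = 17 —(−1)→ 16
16 —HB4→ 4^2 —bump→ 5^2 = 25 —(−1)→ 24
24 —HB5→ 4·5 + 4 —bump→ 4·6 + 4 = 28 —(−1)→ 27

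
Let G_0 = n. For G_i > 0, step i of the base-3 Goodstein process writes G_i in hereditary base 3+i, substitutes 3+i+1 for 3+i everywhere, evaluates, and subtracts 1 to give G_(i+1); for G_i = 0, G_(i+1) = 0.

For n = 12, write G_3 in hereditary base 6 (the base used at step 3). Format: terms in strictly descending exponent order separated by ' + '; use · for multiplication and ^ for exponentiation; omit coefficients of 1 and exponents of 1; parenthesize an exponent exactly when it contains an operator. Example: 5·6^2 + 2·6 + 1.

6^2 + 1

[0] 12 ≡ 3^2 + 3 (base 3). Lift 4: 20. −1: 19.
[1] 19 ≡ 4^2 + 3 (base 4). Lift 5: 28. −1: 27.
[2] 27 ≡ 5^2 + 2 (base 5). Lift 6: 38. −1: 37.
[3] 37 ≡ 6^2 + 1 (base 6). Lift 7: 50. −1: 49.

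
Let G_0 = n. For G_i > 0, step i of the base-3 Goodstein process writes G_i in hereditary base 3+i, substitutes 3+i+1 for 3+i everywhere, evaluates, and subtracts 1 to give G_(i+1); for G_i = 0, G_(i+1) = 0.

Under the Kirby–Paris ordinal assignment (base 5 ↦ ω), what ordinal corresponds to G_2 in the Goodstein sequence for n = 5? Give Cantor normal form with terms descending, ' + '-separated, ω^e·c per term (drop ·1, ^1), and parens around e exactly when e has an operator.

ω

i=0: 5 = 3 + 2 (b=3); 3→4: 4 + 2 = 6; 6−1 = 5
i=1: 5 = 4 + 1 (b=4); 4→5: 5 + 1 = 6; 6−1 = 5
i=2: 5 = 5 (b=5); 5→6: 6 = 6; 6−1 = 5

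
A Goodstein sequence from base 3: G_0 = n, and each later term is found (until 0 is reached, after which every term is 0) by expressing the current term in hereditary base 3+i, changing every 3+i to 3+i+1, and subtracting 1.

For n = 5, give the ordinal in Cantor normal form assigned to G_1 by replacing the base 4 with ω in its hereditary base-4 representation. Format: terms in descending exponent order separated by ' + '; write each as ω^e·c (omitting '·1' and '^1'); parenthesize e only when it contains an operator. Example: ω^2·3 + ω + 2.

ω + 1

G_0=5  [base 3] 3 + 2  →[3↦4]→  4 + 2 = 6  −1 ⇒ G_1=5
G_1=5  [base 4] 4 + 1  →[4↦5]→  5 + 1 = 6  −1 ⇒ G_2=5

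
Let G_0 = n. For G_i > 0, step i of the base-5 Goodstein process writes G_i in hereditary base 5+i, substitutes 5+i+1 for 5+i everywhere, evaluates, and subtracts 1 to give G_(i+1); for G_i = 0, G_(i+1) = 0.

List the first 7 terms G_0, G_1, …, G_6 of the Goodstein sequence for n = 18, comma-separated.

G_0=18  [base 5] 3·5 + 3  →[5↦6]→  3·6 + 3 = 21  −1 ⇒ G_1=20
G_1=20  [base 6] 3·6 + 2  →[6↦7]→  3·7 + 2 = 23  −1 ⇒ G_2=22
G_2=22  [base 7] 3·7 + 1  →[7↦8]→  3·8 + 1 = 25  −1 ⇒ G_3=24
G_3=24  [base 8] 3·8  →[8↦9]→  3·9 = 27  −1 ⇒ G_4=26
G_4=26  [base 9] 2·9 + 8  →[9↦10]→  2·10 + 8 = 28  −1 ⇒ G_5=27
G_5=27  [base 10] 2·10 + 7  →[10↦11]→  2·11 + 7 = 29  −1 ⇒ G_6=28

18, 20, 22, 24, 26, 27, 28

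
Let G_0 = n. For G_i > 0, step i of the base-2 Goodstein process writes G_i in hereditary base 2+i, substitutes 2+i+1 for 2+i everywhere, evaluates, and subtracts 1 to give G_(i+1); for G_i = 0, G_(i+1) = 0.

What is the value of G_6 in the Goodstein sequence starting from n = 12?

134217867

(0) 12|_2 = 2^(2 + 1) + 2^2 ↦ 3^(3 + 1) + 3^3|_3 = 108 ⇒ 107
(1) 107|_3 = 3^(3 + 1) + 2·3^2 + 2·3 + 2 ↦ 4^(4 + 1) + 2·4^2 + 2·4 + 2|_4 = 1066 ⇒ 1065
(2) 1065|_4 = 4^(4 + 1) + 2·4^2 + 2·4 + 1 ↦ 5^(5 + 1) + 2·5^2 + 2·5 + 1|_5 = 15686 ⇒ 15685
(3) 15685|_5 = 5^(5 + 1) + 2·5^2 + 2·5 ↦ 6^(6 + 1) + 2·6^2 + 2·6|_6 = 280020 ⇒ 280019
(4) 280019|_6 = 6^(6 + 1) + 2·6^2 + 6 + 5 ↦ 7^(7 + 1) + 2·7^2 + 7 + 5|_7 = 5764911 ⇒ 5764910
(5) 5764910|_7 = 7^(7 + 1) + 2·7^2 + 7 + 4 ↦ 8^(8 + 1) + 2·8^2 + 8 + 4|_8 = 134217868 ⇒ 134217867
(6) 134217867|_8 = 8^(8 + 1) + 2·8^2 + 8 + 3 ↦ 9^(9 + 1) + 2·9^2 + 9 + 3|_9 = 3486784575 ⇒ 3486784574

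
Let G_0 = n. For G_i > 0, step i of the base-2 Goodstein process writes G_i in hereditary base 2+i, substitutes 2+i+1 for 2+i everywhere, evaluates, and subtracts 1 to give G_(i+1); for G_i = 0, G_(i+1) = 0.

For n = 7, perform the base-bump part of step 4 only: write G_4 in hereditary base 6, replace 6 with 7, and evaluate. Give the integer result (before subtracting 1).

823544

7 —HB2→ 2^2 + 2 + 1 —bump→ 3^3 + 3 + 1 = 31 —(−1)→ 30
30 —HB3→ 3^3 + 3 —bump→ 4^4 + 4 = 260 —(−1)→ 259
259 —HB4→ 4^4 + 3 —bump→ 5^5 + 3 = 3128 —(−1)→ 3127
3127 —HB5→ 5^5 + 2 —bump→ 6^6 + 2 = 46658 —(−1)→ 46657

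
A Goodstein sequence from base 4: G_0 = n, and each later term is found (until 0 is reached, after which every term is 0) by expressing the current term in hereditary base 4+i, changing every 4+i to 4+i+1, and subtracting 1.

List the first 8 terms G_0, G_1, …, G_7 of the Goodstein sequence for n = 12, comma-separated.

G_0=12  [base 4] 3·4  →[4↦5]→  3·5 = 15  −1 ⇒ G_1=14
G_1=14  [base 5] 2·5 + 4  →[5↦6]→  2·6 + 4 = 16  −1 ⇒ G_2=15
G_2=15  [base 6] 2·6 + 3  →[6↦7]→  2·7 + 3 = 17  −1 ⇒ G_3=16
G_3=16  [base 7] 2·7 + 2  →[7↦8]→  2·8 + 2 = 18  −1 ⇒ G_4=17
G_4=17  [base 8] 2·8 + 1  →[8↦9]→  2·9 + 1 = 19  −1 ⇒ G_5=18
G_5=18  [base 9] 2·9  →[9↦10]→  2·10 = 20  −1 ⇒ G_6=19
G_6=19  [base 10] 10 + 9  →[10↦11]→  11 + 9 = 20  −1 ⇒ G_7=19

12, 14, 15, 16, 17, 18, 19, 19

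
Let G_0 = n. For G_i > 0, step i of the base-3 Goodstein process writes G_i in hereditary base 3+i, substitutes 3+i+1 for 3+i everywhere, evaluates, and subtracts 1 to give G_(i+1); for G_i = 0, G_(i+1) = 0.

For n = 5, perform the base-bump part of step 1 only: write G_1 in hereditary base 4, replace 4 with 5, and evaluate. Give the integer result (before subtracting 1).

6

5 —HB3→ 3 + 2 —bump→ 4 + 2 = 6 —(−1)→ 5
5 —HB4→ 4 + 1 —bump→ 5 + 1 = 6 —(−1)→ 5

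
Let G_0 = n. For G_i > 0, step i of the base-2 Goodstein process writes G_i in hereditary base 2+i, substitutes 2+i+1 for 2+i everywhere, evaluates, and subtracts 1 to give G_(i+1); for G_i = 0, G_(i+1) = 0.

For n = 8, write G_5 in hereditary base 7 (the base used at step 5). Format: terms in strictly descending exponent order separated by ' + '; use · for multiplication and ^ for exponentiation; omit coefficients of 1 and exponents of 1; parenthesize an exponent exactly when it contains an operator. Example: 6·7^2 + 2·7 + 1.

2·7^7 + 2·7^2 + 7 + 4

G_0=8  [base 2] 2^(2 + 1)  →[2↦3]→  3^(3 + 1) = 81  −1 ⇒ G_1=80
G_1=80  [base 3] 2·3^3 + 2·3^2 + 2·3 + 2  →[3↦4]→  2·4^4 + 2·4^2 + 2·4 + 2 = 554  −1 ⇒ G_2=553
G_2=553  [base 4] 2·4^4 + 2·4^2 + 2·4 + 1  →[4↦5]→  2·5^5 + 2·5^2 + 2·5 + 1 = 6311  −1 ⇒ G_3=6310
G_3=6310  [base 5] 2·5^5 + 2·5^2 + 2·5  →[5↦6]→  2·6^6 + 2·6^2 + 2·6 = 93396  −1 ⇒ G_4=93395
G_4=93395  [base 6] 2·6^6 + 2·6^2 + 6 + 5  →[6↦7]→  2·7^7 + 2·7^2 + 7 + 5 = 1647196  −1 ⇒ G_5=1647195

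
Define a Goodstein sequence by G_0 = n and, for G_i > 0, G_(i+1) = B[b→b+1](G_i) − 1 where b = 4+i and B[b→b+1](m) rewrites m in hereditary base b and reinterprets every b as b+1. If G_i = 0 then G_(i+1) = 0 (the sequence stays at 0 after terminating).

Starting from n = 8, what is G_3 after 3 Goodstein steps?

(0) 8|_4 = 2·4 ↦ 2·5|_5 = 10 ⇒ 9
(1) 9|_5 = 5 + 4 ↦ 6 + 4|_6 = 10 ⇒ 9
(2) 9|_6 = 6 + 3 ↦ 7 + 3|_7 = 10 ⇒ 9
(3) 9|_7 = 7 + 2 ↦ 8 + 2|_8 = 10 ⇒ 9

9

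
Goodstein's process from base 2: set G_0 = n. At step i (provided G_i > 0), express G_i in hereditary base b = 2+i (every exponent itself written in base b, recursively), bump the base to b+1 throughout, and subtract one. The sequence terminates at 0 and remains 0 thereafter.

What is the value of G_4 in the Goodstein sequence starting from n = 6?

46655

[0] 6 ≡ 2^2 + 2 (base 2). Lift 3: 30. −1: 29.
[1] 29 ≡ 3^3 + 2 (base 3). Lift 4: 258. −1: 257.
[2] 257 ≡ 4^4 + 1 (base 4). Lift 5: 3126. −1: 3125.
[3] 3125 ≡ 5^5 (base 5). Lift 6: 46656. −1: 46655.
[4] 46655 ≡ 5·6^5 + 5·6^4 + 5·6^3 + 5·6^2 + 5·6 + 5 (base 6). Lift 7: 98040. −1: 98039.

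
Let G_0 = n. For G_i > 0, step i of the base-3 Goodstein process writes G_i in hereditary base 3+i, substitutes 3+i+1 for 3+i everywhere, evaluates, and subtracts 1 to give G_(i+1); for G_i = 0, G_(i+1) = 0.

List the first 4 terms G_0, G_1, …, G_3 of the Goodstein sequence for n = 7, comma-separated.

7, 8, 9, 9

step 0: 7 = 2·3 + 1; sub 4 for 3: 2·4 + 1; = 9; G_1 = 9−1 = 8
step 1: 8 = 2·4; sub 5 for 4: 2·5; = 10; G_2 = 10−1 = 9
step 2: 9 = 5 + 4; sub 6 for 5: 6 + 4; = 10; G_3 = 10−1 = 9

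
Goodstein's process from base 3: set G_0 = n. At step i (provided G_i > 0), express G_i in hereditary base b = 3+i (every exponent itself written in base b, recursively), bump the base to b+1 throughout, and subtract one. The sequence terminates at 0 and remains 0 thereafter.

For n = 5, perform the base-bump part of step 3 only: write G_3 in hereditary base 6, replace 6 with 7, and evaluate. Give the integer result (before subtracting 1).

5 —HB3→ 3 + 2 —bump→ 4 + 2 = 6 —(−1)→ 5
5 —HB4→ 4 + 1 —bump→ 5 + 1 = 6 —(−1)→ 5
5 —HB5→ 5 —bump→ 6 = 6 —(−1)→ 5
5 —HB6→ 5 —bump→ 5 = 5 —(−1)→ 4

5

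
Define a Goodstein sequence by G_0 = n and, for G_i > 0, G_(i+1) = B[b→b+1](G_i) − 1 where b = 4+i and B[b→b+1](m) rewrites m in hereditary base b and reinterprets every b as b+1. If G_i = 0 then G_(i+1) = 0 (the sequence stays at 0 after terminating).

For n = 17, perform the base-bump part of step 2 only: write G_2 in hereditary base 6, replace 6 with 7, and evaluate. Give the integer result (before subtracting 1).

G_0=17  [base 4] 4^2 + 1  →[4↦5]→  5^2 + 1 = 26  −1 ⇒ G_1=25
G_1=25  [base 5] 5^2  →[5↦6]→  6^2 = 36  −1 ⇒ G_2=35
G_2=35  [base 6] 5·6 + 5  →[6↦7]→  5·7 + 5 = 40  −1 ⇒ G_3=39

40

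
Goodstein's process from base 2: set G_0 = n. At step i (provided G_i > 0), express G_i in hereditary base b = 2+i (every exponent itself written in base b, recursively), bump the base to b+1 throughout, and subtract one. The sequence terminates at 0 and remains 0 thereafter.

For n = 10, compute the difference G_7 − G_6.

G_0=10  [base 2] 2^(2 + 1) + 2  →[2↦3]→  3^(3 + 1) + 3 = 84  −1 ⇒ G_1=83
G_1=83  [base 3] 3^(3 + 1) + 2  →[3↦4]→  4^(4 + 1) + 2 = 1026  −1 ⇒ G_2=1025
G_2=1025  [base 4] 4^(4 + 1) + 1  →[4↦5]→  5^(5 + 1) + 1 = 15626  −1 ⇒ G_3=15625
G_3=15625  [base 5] 5^(5 + 1)  →[5↦6]→  6^(6 + 1) = 279936  −1 ⇒ G_4=279935
G_4=279935  [base 6] 5·6^6 + 5·6^5 + 5·6^4 + 5·6^3 + 5·6^2 + 5·6 + 5  →[6↦7]→  5·7^7 + 5·7^5 + 5·7^4 + 5·7^3 + 5·7^2 + 5·7 + 5 = 4215755  −1 ⇒ G_5=4215754
G_5=4215754  [base 7] 5·7^7 + 5·7^5 + 5·7^4 + 5·7^3 + 5·7^2 + 5·7 + 4  →[7↦8]→  5·8^8 + 5·8^5 + 5·8^4 + 5·8^3 + 5·8^2 + 5·8 + 4 = 84073324  −1 ⇒ G_6=84073323
G_6=84073323  [base 8] 5·8^8 + 5·8^5 + 5·8^4 + 5·8^3 + 5·8^2 + 5·8 + 3  →[8↦9]→  5·9^9 + 5·9^5 + 5·9^4 + 5·9^3 + 5·9^2 + 5·9 + 3 = 1937434593  −1 ⇒ G_7=1937434592

1853361269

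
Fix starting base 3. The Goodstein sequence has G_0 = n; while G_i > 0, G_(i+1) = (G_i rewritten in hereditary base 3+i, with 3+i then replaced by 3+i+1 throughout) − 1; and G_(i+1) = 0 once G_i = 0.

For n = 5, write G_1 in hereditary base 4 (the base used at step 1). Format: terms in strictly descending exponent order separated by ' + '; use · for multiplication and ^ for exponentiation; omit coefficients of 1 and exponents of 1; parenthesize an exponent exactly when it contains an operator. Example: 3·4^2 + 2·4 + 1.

4 + 1

[0] 5 ≡ 3 + 2 (base 3). Lift 4: 6. −1: 5.
[1] 5 ≡ 4 + 1 (base 4). Lift 5: 6. −1: 5.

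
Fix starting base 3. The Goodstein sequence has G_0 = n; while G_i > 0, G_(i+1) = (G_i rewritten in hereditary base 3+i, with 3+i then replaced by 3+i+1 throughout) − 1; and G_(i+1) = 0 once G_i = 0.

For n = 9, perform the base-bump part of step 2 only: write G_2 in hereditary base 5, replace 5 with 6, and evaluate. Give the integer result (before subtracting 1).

20

G_0=9  [base 3] 3^2  →[3↦4]→  4^2 = 16  −1 ⇒ G_1=15
G_1=15  [base 4] 3·4 + 3  →[4↦5]→  3·5 + 3 = 18  −1 ⇒ G_2=17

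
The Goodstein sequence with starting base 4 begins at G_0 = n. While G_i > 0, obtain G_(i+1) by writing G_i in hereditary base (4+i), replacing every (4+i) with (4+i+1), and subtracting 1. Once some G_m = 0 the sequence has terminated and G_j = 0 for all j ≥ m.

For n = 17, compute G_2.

G_0 = 17. HB_4(17) = 4^2 + 1. Bump = 26. G_1 = 25.
G_1 = 25. HB_5(25) = 5^2. Bump = 36. G_2 = 35.
G_2 = 35. HB_6(35) = 5·6 + 5. Bump = 40. G_3 = 39.

35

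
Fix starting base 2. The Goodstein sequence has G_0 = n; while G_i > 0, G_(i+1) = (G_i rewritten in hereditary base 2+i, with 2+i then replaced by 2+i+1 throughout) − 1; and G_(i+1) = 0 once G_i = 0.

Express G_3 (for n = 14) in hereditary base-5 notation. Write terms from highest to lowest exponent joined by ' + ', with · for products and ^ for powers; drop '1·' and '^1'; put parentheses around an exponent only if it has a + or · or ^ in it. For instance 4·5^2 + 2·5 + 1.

14 —HB2→ 2^(2 + 1) + 2^2 + 2 —bump→ 3^(3 + 1) + 3^3 + 3 = 111 —(−1)→ 110
110 —HB3→ 3^(3 + 1) + 3^3 + 2 —bump→ 4^(4 + 1) + 4^4 + 2 = 1282 —(−1)→ 1281
1281 —HB4→ 4^(4 + 1) + 4^4 + 1 —bump→ 5^(5 + 1) + 5^5 + 1 = 18751 —(−1)→ 18750

5^(5 + 1) + 5^5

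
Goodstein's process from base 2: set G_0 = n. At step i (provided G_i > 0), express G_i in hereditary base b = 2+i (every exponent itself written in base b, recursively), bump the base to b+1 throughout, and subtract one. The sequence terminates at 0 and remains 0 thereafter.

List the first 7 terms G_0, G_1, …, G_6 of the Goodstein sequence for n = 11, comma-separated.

11, 84, 1027, 15627, 279937, 5764801, 134217727

base 2: 11 = 2^(2 + 1) + 2 + 1; at 3: 3^(3 + 1) + 3 + 1 = 85; next = 84
base 3: 84 = 3^(3 + 1) + 3; at 4: 4^(4 + 1) + 4 = 1028; next = 1027
base 4: 1027 = 4^(4 + 1) + 3; at 5: 5^(5 + 1) + 3 = 15628; next = 15627
base 5: 15627 = 5^(5 + 1) + 2; at 6: 6^(6 + 1) + 2 = 279938; next = 279937
base 6: 279937 = 6^(6 + 1) + 1; at 7: 7^(7 + 1) + 1 = 5764802; next = 5764801
base 7: 5764801 = 7^(7 + 1); at 8: 8^(8 + 1) = 134217728; next = 134217727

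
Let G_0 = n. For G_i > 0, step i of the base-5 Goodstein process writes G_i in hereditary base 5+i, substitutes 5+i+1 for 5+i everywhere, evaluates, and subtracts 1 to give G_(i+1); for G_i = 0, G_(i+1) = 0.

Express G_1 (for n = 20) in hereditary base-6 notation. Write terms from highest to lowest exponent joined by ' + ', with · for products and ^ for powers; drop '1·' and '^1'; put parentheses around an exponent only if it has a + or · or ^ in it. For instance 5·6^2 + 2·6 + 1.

3·6 + 5

G_0 = 20. HB_5(20) = 4·5. Bump = 24. G_1 = 23.
G_1 = 23. HB_6(23) = 3·6 + 5. Bump = 26. G_2 = 25.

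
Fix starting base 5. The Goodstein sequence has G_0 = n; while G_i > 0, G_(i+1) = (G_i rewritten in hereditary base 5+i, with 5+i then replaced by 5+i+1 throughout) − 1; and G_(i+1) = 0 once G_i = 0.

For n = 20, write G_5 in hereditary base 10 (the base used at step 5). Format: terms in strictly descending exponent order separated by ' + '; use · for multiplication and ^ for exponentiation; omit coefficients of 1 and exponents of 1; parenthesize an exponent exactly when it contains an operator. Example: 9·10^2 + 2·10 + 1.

G_0 = 20. HB_5(20) = 4·5. Bump = 24. G_1 = 23.
G_1 = 23. HB_6(23) = 3·6 + 5. Bump = 26. G_2 = 25.
G_2 = 25. HB_7(25) = 3·7 + 4. Bump = 28. G_3 = 27.
G_3 = 27. HB_8(27) = 3·8 + 3. Bump = 30. G_4 = 29.
G_4 = 29. HB_9(29) = 3·9 + 2. Bump = 32. G_5 = 31.

3·10 + 1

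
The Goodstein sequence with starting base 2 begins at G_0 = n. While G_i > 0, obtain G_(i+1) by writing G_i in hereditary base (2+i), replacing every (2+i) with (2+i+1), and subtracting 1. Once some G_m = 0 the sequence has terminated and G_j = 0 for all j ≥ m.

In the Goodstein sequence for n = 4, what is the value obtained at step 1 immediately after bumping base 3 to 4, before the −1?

42

i=0: 4 = 2^2 (b=2); 2→3: 3^3 = 27; 27−1 = 26
i=1: 26 = 2·3^2 + 2·3 + 2 (b=3); 3→4: 2·4^2 + 2·4 + 2 = 42; 42−1 = 41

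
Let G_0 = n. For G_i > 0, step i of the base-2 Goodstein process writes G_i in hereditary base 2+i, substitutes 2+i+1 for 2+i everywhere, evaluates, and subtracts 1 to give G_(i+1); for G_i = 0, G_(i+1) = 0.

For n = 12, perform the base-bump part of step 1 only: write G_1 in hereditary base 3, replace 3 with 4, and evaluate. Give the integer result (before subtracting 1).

base 2: 12 = 2^(2 + 1) + 2^2; at 3: 3^(3 + 1) + 3^3 = 108; next = 107
base 3: 107 = 3^(3 + 1) + 2·3^2 + 2·3 + 2; at 4: 4^(4 + 1) + 2·4^2 + 2·4 + 2 = 1066; next = 1065

1066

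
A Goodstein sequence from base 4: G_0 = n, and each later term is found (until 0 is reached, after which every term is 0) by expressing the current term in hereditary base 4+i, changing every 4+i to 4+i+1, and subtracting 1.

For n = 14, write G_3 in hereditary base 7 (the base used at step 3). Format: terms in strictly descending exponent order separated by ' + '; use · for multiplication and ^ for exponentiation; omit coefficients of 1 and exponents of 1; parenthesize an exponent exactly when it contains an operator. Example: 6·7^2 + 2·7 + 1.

2·7 + 6

step 0: 14 = 3·4 + 2; sub 5 for 4: 3·5 + 2; = 17; G_1 = 17−1 = 16
step 1: 16 = 3·5 + 1; sub 6 for 5: 3·6 + 1; = 19; G_2 = 19−1 = 18
step 2: 18 = 3·6; sub 7 for 6: 3·7; = 21; G_3 = 21−1 = 20
step 3: 20 = 2·7 + 6; sub 8 for 7: 2·8 + 6; = 22; G_4 = 22−1 = 21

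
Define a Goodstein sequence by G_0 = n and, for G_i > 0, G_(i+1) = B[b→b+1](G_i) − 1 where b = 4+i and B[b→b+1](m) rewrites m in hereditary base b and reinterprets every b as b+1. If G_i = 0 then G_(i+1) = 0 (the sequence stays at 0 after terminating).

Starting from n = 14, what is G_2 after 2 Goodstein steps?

18

(0) 14|_4 = 3·4 + 2 ↦ 3·5 + 2|_5 = 17 ⇒ 16
(1) 16|_5 = 3·5 + 1 ↦ 3·6 + 1|_6 = 19 ⇒ 18
(2) 18|_6 = 3·6 ↦ 3·7|_7 = 21 ⇒ 20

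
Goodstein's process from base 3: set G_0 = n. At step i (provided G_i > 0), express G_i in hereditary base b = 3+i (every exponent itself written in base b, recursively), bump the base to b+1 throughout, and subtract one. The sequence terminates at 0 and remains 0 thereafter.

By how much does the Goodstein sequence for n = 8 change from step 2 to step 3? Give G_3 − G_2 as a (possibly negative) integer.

8 —HB3→ 2·3 + 2 —bump→ 2·4 + 2 = 10 —(−1)→ 9
9 —HB4→ 2·4 + 1 —bump→ 2·5 + 1 = 11 —(−1)→ 10
10 —HB5→ 2·5 —bump→ 2·6 = 12 —(−1)→ 11

1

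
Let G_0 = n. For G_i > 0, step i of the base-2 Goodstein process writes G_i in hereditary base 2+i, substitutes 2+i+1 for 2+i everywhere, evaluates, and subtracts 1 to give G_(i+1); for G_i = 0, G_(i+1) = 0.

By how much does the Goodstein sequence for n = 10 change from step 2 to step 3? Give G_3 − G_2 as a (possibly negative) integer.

base 2: 10 = 2^(2 + 1) + 2; at 3: 3^(3 + 1) + 3 = 84; next = 83
base 3: 83 = 3^(3 + 1) + 2; at 4: 4^(4 + 1) + 2 = 1026; next = 1025
base 4: 1025 = 4^(4 + 1) + 1; at 5: 5^(5 + 1) + 1 = 15626; next = 15625

14600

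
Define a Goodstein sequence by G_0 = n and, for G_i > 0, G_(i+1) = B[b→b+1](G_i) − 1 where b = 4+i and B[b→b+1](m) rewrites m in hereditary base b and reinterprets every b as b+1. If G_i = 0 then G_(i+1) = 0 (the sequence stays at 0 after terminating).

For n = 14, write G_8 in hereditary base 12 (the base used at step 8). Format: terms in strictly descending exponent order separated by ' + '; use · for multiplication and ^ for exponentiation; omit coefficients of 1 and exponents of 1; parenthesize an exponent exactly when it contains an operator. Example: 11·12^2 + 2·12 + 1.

step 0: 14 = 3·4 + 2; sub 5 for 4: 3·5 + 2; = 17; G_1 = 17−1 = 16
step 1: 16 = 3·5 + 1; sub 6 for 5: 3·6 + 1; = 19; G_2 = 19−1 = 18
step 2: 18 = 3·6; sub 7 for 6: 3·7; = 21; G_3 = 21−1 = 20
step 3: 20 = 2·7 + 6; sub 8 for 7: 2·8 + 6; = 22; G_4 = 22−1 = 21
step 4: 21 = 2·8 + 5; sub 9 for 8: 2·9 + 5; = 23; G_5 = 23−1 = 22
step 5: 22 = 2·9 + 4; sub 10 for 9: 2·10 + 4; = 24; G_6 = 24−1 = 23
step 6: 23 = 2·10 + 3; sub 11 for 10: 2·11 + 3; = 25; G_7 = 25−1 = 24
step 7: 24 = 2·11 + 2; sub 12 for 11: 2·12 + 2; = 26; G_8 = 26−1 = 25

2·12 + 1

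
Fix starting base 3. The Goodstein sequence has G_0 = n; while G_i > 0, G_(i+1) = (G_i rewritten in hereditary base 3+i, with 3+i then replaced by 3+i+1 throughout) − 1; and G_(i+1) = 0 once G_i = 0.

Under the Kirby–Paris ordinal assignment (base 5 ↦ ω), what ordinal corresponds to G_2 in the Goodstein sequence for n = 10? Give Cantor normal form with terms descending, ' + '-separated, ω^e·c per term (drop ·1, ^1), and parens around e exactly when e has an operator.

G_0 = 10. HB_3(10) = 3^2 + 1. Bump = 17. G_1 = 16.
G_1 = 16. HB_4(16) = 4^2. Bump = 25. G_2 = 24.

ω·4 + 4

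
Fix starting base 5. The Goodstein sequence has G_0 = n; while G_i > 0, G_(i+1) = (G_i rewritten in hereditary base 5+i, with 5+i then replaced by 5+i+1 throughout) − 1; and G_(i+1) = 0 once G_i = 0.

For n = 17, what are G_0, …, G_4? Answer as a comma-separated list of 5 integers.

17, 19, 21, 23, 24

G_0=17  [base 5] 3·5 + 2  →[5↦6]→  3·6 + 2 = 20  −1 ⇒ G_1=19
G_1=19  [base 6] 3·6 + 1  →[6↦7]→  3·7 + 1 = 22  −1 ⇒ G_2=21
G_2=21  [base 7] 3·7  →[7↦8]→  3·8 = 24  −1 ⇒ G_3=23
G_3=23  [base 8] 2·8 + 7  →[8↦9]→  2·9 + 7 = 25  −1 ⇒ G_4=24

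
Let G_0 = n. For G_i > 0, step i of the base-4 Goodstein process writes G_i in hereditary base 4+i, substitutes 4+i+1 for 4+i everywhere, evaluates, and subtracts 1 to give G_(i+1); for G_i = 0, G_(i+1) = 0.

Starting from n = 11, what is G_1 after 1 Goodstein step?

base 4: 11 = 2·4 + 3; at 5: 2·5 + 3 = 13; next = 12
base 5: 12 = 2·5 + 2; at 6: 2·6 + 2 = 14; next = 13

12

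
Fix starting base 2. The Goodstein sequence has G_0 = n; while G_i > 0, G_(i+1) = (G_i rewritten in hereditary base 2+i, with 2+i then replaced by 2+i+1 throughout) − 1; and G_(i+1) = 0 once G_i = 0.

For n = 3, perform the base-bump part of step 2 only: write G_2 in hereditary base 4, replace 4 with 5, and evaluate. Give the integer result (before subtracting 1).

i=0: 3 = 2 + 1 (b=2); 2→3: 3 + 1 = 4; 4−1 = 3
i=1: 3 = 3 (b=3); 3→4: 4 = 4; 4−1 = 3
i=2: 3 = 3 (b=4); 4→5: 3 = 3; 3−1 = 2

3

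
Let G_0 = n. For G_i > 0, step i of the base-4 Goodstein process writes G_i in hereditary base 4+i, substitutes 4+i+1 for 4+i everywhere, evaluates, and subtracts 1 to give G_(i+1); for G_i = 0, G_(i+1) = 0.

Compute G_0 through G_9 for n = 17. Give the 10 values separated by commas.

17, 25, 35, 39, 43, 47, 51, 55, 59, 62

G_0 = 17. HB_4(17) = 4^2 + 1. Bump = 26. G_1 = 25.
G_1 = 25. HB_5(25) = 5^2. Bump = 36. G_2 = 35.
G_2 = 35. HB_6(35) = 5·6 + 5. Bump = 40. G_3 = 39.
G_3 = 39. HB_7(39) = 5·7 + 4. Bump = 44. G_4 = 43.
G_4 = 43. HB_8(43) = 5·8 + 3. Bump = 48. G_5 = 47.
G_5 = 47. HB_9(47) = 5·9 + 2. Bump = 52. G_6 = 51.
G_6 = 51. HB_10(51) = 5·10 + 1. Bump = 56. G_7 = 55.
G_7 = 55. HB_11(55) = 5·11. Bump = 60. G_8 = 59.
G_8 = 59. HB_12(59) = 4·12 + 11. Bump = 63. G_9 = 62.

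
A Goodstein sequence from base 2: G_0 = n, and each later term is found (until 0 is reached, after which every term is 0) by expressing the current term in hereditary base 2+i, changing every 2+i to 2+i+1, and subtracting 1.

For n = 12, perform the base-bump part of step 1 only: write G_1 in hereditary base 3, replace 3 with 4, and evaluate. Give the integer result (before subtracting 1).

1066

(0) 12|_2 = 2^(2 + 1) + 2^2 ↦ 3^(3 + 1) + 3^3|_3 = 108 ⇒ 107
(1) 107|_3 = 3^(3 + 1) + 2·3^2 + 2·3 + 2 ↦ 4^(4 + 1) + 2·4^2 + 2·4 + 2|_4 = 1066 ⇒ 1065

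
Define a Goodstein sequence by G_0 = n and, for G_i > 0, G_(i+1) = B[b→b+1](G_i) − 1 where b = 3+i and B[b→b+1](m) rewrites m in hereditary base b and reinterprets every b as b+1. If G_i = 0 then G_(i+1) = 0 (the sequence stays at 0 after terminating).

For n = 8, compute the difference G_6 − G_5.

0

(0) 8|_3 = 2·3 + 2 ↦ 2·4 + 2|_4 = 10 ⇒ 9
(1) 9|_4 = 2·4 + 1 ↦ 2·5 + 1|_5 = 11 ⇒ 10
(2) 10|_5 = 2·5 ↦ 2·6|_6 = 12 ⇒ 11
(3) 11|_6 = 6 + 5 ↦ 7 + 5|_7 = 12 ⇒ 11
(4) 11|_7 = 7 + 4 ↦ 8 + 4|_8 = 12 ⇒ 11
(5) 11|_8 = 8 + 3 ↦ 9 + 3|_9 = 12 ⇒ 11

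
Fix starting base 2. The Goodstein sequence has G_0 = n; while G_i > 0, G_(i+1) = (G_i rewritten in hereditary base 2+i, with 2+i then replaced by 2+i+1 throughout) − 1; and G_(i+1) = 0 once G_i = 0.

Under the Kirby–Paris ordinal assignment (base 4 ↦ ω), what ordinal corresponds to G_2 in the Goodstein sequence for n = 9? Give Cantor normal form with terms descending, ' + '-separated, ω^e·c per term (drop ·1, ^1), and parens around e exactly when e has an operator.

ω^ω·3 + ω^3·3 + ω^2·3 + ω·3 + 3

step 0: 9 = 2^(2 + 1) + 1; sub 3 for 2: 3^(3 + 1) + 1; = 82; G_1 = 82−1 = 81
step 1: 81 = 3^(3 + 1); sub 4 for 3: 4^(4 + 1); = 1024; G_2 = 1024−1 = 1023
step 2: 1023 = 3·4^4 + 3·4^3 + 3·4^2 + 3·4 + 3; sub 5 for 4: 3·5^5 + 3·5^3 + 3·5^2 + 3·5 + 3; = 9843; G_3 = 9843−1 = 9842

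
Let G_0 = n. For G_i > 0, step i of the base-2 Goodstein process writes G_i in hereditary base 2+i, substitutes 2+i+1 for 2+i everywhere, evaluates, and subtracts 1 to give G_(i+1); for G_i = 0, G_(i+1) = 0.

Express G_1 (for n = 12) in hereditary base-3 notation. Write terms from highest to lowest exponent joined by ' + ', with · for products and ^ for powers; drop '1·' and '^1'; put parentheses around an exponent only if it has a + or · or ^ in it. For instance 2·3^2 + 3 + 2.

base 2: 12 = 2^(2 + 1) + 2^2; at 3: 3^(3 + 1) + 3^3 = 108; next = 107
base 3: 107 = 3^(3 + 1) + 2·3^2 + 2·3 + 2; at 4: 4^(4 + 1) + 2·4^2 + 2·4 + 2 = 1066; next = 1065

3^(3 + 1) + 2·3^2 + 2·3 + 2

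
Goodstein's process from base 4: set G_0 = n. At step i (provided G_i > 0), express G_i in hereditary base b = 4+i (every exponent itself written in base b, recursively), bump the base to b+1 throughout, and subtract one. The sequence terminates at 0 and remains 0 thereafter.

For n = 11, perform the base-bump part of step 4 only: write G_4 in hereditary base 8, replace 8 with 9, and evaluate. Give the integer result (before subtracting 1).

step 0: 11 = 2·4 + 3; sub 5 for 4: 2·5 + 3; = 13; G_1 = 13−1 = 12
step 1: 12 = 2·5 + 2; sub 6 for 5: 2·6 + 2; = 14; G_2 = 14−1 = 13
step 2: 13 = 2·6 + 1; sub 7 for 6: 2·7 + 1; = 15; G_3 = 15−1 = 14
step 3: 14 = 2·7; sub 8 for 7: 2·8; = 16; G_4 = 16−1 = 15

16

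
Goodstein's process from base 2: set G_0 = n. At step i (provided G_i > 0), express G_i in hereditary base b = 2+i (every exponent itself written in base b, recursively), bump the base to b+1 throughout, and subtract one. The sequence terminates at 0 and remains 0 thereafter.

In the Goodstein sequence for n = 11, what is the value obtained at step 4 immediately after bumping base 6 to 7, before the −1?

(0) 11|_2 = 2^(2 + 1) + 2 + 1 ↦ 3^(3 + 1) + 3 + 1|_3 = 85 ⇒ 84
(1) 84|_3 = 3^(3 + 1) + 3 ↦ 4^(4 + 1) + 4|_4 = 1028 ⇒ 1027
(2) 1027|_4 = 4^(4 + 1) + 3 ↦ 5^(5 + 1) + 3|_5 = 15628 ⇒ 15627
(3) 15627|_5 = 5^(5 + 1) + 2 ↦ 6^(6 + 1) + 2|_6 = 279938 ⇒ 279937
(4) 279937|_6 = 6^(6 + 1) + 1 ↦ 7^(7 + 1) + 1|_7 = 5764802 ⇒ 5764801

5764802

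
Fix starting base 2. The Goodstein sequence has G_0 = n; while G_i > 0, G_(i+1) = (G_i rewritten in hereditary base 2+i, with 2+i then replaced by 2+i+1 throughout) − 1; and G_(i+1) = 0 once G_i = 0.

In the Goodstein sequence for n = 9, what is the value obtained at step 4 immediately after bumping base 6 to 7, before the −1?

i=0: 9 = 2^(2 + 1) + 1 (b=2); 2→3: 3^(3 + 1) + 1 = 82; 82−1 = 81
i=1: 81 = 3^(3 + 1) (b=3); 3→4: 4^(4 + 1) = 1024; 1024−1 = 1023
i=2: 1023 = 3·4^4 + 3·4^3 + 3·4^2 + 3·4 + 3 (b=4); 4→5: 3·5^5 + 3·5^3 + 3·5^2 + 3·5 + 3 = 9843; 9843−1 = 9842
i=3: 9842 = 3·5^5 + 3·5^3 + 3·5^2 + 3·5 + 2 (b=5); 5→6: 3·6^6 + 3·6^3 + 3·6^2 + 3·6 + 2 = 140744; 140744−1 = 140743
i=4: 140743 = 3·6^6 + 3·6^3 + 3·6^2 + 3·6 + 1 (b=6); 6→7: 3·7^7 + 3·7^3 + 3·7^2 + 3·7 + 1 = 2471827; 2471827−1 = 2471826

2471827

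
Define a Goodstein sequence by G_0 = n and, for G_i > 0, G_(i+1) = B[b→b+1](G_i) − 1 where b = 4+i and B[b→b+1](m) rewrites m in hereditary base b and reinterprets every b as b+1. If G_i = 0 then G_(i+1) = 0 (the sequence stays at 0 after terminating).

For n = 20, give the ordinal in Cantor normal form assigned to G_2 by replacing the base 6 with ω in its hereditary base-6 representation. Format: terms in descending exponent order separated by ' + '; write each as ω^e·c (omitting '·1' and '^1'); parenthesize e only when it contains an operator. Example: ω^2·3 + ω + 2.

[0] 20 ≡ 4^2 + 4 (base 4). Lift 5: 30. −1: 29.
[1] 29 ≡ 5^2 + 4 (base 5). Lift 6: 40. −1: 39.
[2] 39 ≡ 6^2 + 3 (base 6). Lift 7: 52. −1: 51.

ω^2 + 3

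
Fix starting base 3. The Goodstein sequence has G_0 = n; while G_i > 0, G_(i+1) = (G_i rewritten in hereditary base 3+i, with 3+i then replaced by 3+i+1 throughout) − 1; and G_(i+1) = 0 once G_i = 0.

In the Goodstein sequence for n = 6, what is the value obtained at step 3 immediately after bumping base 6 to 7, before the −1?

(0) 6|_3 = 2·3 ↦ 2·4|_4 = 8 ⇒ 7
(1) 7|_4 = 4 + 3 ↦ 5 + 3|_5 = 8 ⇒ 7
(2) 7|_5 = 5 + 2 ↦ 6 + 2|_6 = 8 ⇒ 7
(3) 7|_6 = 6 + 1 ↦ 7 + 1|_7 = 8 ⇒ 7

8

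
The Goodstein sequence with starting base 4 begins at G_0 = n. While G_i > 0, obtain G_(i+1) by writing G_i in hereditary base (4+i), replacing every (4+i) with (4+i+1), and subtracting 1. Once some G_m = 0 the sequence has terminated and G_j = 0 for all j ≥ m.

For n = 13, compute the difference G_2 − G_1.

2

G_0=13  [base 4] 3·4 + 1  →[4↦5]→  3·5 + 1 = 16  −1 ⇒ G_1=15
G_1=15  [base 5] 3·5  →[5↦6]→  3·6 = 18  −1 ⇒ G_2=17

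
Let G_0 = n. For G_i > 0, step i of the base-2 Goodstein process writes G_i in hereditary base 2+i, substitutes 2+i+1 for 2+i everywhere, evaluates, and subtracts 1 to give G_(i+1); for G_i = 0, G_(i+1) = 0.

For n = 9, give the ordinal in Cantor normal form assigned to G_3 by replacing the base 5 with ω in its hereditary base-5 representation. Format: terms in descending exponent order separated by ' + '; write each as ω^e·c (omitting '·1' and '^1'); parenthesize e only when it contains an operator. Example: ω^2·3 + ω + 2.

G_0 = 9. HB_2(9) = 2^(2 + 1) + 1. Bump = 82. G_1 = 81.
G_1 = 81. HB_3(81) = 3^(3 + 1). Bump = 1024. G_2 = 1023.
G_2 = 1023. HB_4(1023) = 3·4^4 + 3·4^3 + 3·4^2 + 3·4 + 3. Bump = 9843. G_3 = 9842.

ω^ω·3 + ω^3·3 + ω^2·3 + ω·3 + 2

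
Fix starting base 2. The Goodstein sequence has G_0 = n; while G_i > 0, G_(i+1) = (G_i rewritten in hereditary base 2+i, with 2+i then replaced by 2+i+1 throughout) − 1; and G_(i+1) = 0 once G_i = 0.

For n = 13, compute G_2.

i=0: 13 = 2^(2 + 1) + 2^2 + 1 (b=2); 2→3: 3^(3 + 1) + 3^3 + 1 = 109; 109−1 = 108
i=1: 108 = 3^(3 + 1) + 3^3 (b=3); 3→4: 4^(4 + 1) + 4^4 = 1280; 1280−1 = 1279
i=2: 1279 = 4^(4 + 1) + 3·4^3 + 3·4^2 + 3·4 + 3 (b=4); 4→5: 5^(5 + 1) + 3·5^3 + 3·5^2 + 3·5 + 3 = 16093; 16093−1 = 16092

1279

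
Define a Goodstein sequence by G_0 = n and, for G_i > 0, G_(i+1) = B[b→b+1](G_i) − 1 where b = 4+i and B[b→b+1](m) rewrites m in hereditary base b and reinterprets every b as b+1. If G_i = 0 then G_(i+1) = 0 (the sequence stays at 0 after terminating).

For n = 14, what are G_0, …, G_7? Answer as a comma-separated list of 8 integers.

14, 16, 18, 20, 21, 22, 23, 24

(0) 14|_4 = 3·4 + 2 ↦ 3·5 + 2|_5 = 17 ⇒ 16
(1) 16|_5 = 3·5 + 1 ↦ 3·6 + 1|_6 = 19 ⇒ 18
(2) 18|_6 = 3·6 ↦ 3·7|_7 = 21 ⇒ 20
(3) 20|_7 = 2·7 + 6 ↦ 2·8 + 6|_8 = 22 ⇒ 21
(4) 21|_8 = 2·8 + 5 ↦ 2·9 + 5|_9 = 23 ⇒ 22
(5) 22|_9 = 2·9 + 4 ↦ 2·10 + 4|_10 = 24 ⇒ 23
(6) 23|_10 = 2·10 + 3 ↦ 2·11 + 3|_11 = 25 ⇒ 24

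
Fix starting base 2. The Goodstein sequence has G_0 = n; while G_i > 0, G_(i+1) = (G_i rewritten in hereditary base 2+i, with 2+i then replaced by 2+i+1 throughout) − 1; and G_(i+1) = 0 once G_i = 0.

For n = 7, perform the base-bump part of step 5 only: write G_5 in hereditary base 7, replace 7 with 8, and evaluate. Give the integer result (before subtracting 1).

(0) 7|_2 = 2^2 + 2 + 1 ↦ 3^3 + 3 + 1|_3 = 31 ⇒ 30
(1) 30|_3 = 3^3 + 3 ↦ 4^4 + 4|_4 = 260 ⇒ 259
(2) 259|_4 = 4^4 + 3 ↦ 5^5 + 3|_5 = 3128 ⇒ 3127
(3) 3127|_5 = 5^5 + 2 ↦ 6^6 + 2|_6 = 46658 ⇒ 46657
(4) 46657|_6 = 6^6 + 1 ↦ 7^7 + 1|_7 = 823544 ⇒ 823543

16777216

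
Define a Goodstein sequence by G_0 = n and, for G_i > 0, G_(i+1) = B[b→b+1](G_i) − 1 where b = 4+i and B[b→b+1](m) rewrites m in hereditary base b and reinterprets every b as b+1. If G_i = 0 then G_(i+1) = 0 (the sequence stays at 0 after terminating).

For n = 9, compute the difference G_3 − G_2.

0

9 —HB4→ 2·4 + 1 —bump→ 2·5 + 1 = 11 —(−1)→ 10
10 —HB5→ 2·5 —bump→ 2·6 = 12 —(−1)→ 11
11 —HB6→ 6 + 5 —bump→ 7 + 5 = 12 —(−1)→ 11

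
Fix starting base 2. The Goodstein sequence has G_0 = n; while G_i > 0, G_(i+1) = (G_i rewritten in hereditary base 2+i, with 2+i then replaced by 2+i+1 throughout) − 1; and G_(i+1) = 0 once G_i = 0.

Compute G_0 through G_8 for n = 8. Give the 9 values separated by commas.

8, 80, 553, 6310, 93395, 1647195, 33554571, 774841151, 20000000211

[0] 8 ≡ 2^(2 + 1) (base 2). Lift 3: 81. −1: 80.
[1] 80 ≡ 2·3^3 + 2·3^2 + 2·3 + 2 (base 3). Lift 4: 554. −1: 553.
[2] 553 ≡ 2·4^4 + 2·4^2 + 2·4 + 1 (base 4). Lift 5: 6311. −1: 6310.
[3] 6310 ≡ 2·5^5 + 2·5^2 + 2·5 (base 5). Lift 6: 93396. −1: 93395.
[4] 93395 ≡ 2·6^6 + 2·6^2 + 6 + 5 (base 6). Lift 7: 1647196. −1: 1647195.
[5] 1647195 ≡ 2·7^7 + 2·7^2 + 7 + 4 (base 7). Lift 8: 33554572. −1: 33554571.
[6] 33554571 ≡ 2·8^8 + 2·8^2 + 8 + 3 (base 8). Lift 9: 774841152. −1: 774841151.
[7] 774841151 ≡ 2·9^9 + 2·9^2 + 9 + 2 (base 9). Lift 10: 20000000212. −1: 20000000211.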